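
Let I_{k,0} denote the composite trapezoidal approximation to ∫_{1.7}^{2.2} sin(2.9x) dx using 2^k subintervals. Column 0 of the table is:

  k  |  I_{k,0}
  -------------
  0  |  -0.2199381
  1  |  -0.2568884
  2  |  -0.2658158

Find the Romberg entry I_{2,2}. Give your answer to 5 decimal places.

I_{1,1} = -0.2568884 + (-0.2568884 − (-0.2199381))/3 = -0.2692052
I_{2,1} = -0.2658158 + (-0.2658158 − (-0.2568884))/3 = -0.2687916
I_{2,2} = -0.2687916 + (-0.2687916 − (-0.2692052))/15 = -0.2687640

-0.26876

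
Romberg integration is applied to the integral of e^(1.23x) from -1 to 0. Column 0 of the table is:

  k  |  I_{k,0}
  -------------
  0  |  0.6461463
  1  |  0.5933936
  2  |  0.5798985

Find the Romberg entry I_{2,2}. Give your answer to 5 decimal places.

0.57537

Richardson extrapolation on the trapezoidal column (denominator 4−1=3):
I_{1,1} = 0.5933936 + (0.5933936 − 0.6461463)/3 = 0.5758094
I_{2,1} = 0.5798985 + (0.5798985 − 0.5933936)/3 = 0.5754001
I_{2,2} = 0.5754001 + (0.5754001 − 0.5758094)/15 = 0.5753728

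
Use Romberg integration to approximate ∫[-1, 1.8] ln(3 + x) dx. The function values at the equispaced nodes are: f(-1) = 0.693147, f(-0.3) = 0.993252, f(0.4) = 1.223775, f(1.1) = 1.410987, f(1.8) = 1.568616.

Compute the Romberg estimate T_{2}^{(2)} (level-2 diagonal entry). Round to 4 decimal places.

T_{0}^{(0)} (trapezoid, 1 panel, h=2.8000): 3.166468
T_{1}^{(0)} (trapezoid, 2 panels, h=1.4000): 3.296519
T_{2}^{(0)} (trapezoid, 4 panels, h=0.7000): 3.331227
T_{1}^{(1)} = 3.296519 + (3.296519 − 3.166468)/3 = 3.339869
T_{2}^{(1)} = 3.331227 + (3.331227 − 3.296519)/3 = 3.342796
T_{2}^{(2)} = 3.342796 + (3.342796 − 3.339869)/15 = 3.342991

3.3430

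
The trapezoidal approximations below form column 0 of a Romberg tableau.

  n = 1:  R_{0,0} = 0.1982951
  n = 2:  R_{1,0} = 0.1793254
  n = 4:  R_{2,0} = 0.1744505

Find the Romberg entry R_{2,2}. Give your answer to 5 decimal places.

0.17281

R_{1,1} = 0.1793254 + (0.1793254 − 0.1982951)/3 = 0.1730022
R_{2,1} = (4·0.1744505 − 0.1793254) / 3 = 0.1728255
R_{2,2} = (16·0.1728255 − 0.1730022) / 15 = 0.1728137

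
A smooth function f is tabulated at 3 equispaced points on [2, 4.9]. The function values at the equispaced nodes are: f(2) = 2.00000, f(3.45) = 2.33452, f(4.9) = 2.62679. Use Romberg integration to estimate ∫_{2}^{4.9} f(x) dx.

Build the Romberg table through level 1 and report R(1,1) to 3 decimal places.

R(0,0) (trapezoid, 1 panel, h=2.9000): 6.70885
R(1,0) (trapezoid, 2 panels, h=1.4500): 6.73948
R(1,1) = 6.73948 + (6.73948 − 6.70885)/3 = 6.74969

6.750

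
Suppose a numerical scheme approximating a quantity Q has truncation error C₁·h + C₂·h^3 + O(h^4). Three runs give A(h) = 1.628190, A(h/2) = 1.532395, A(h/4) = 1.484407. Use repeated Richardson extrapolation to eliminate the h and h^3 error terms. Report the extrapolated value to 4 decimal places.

First eliminate the h term (factor 2^1 = 2):
  B₁ = (2·1.532395 − 1.628190)/1 = 1.436600
  B₂ = (2·1.484407 − 1.532395)/1 = 1.436419
Then eliminate the h^3 term (factor 2^3 = 8):
  (8·1.436419 − 1.436600)/7 = 1.436393

1.4364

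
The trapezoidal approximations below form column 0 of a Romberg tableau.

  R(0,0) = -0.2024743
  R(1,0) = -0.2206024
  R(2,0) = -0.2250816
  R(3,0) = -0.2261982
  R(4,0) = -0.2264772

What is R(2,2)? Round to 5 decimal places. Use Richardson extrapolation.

Richardson extrapolation on the trapezoidal column (denominator 4−1=3):
R(1,1) = -0.2206024 + (-0.2206024 − (-0.2024743))/3 = -0.2266451
R(2,1) = -0.2250816 + (-0.2250816 − (-0.2206024))/3 = -0.2265747
R(2,2) = -0.2265747 + (-0.2265747 − (-0.2266451))/15 = -0.2265700

-0.22657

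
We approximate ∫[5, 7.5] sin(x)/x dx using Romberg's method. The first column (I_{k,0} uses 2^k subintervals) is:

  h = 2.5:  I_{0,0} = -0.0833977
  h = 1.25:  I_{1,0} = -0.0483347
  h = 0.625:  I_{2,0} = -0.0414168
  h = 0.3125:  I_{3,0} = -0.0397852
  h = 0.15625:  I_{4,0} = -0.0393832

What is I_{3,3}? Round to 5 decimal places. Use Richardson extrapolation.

I_{1,1} = -0.0483347 + (-0.0483347 − (-0.0833977))/3 = -0.0366470
I_{2,1} = (4·(-0.0414168) − (-0.0483347)) / 3 = -0.0391108
I_{3,1} = (4·(-0.0397852) − (-0.0414168)) / 3 = -0.0392413
I_{2,2} = (16·(-0.0391108) − (-0.0366470)) / 15 = -0.0392751
I_{3,2} = -0.0392413 + (-0.0392413 − (-0.0391108))/15 = -0.0392500
I_{3,3} = -0.0392500 + (-0.0392500 − (-0.0392751))/63 = -0.0392496

-0.03925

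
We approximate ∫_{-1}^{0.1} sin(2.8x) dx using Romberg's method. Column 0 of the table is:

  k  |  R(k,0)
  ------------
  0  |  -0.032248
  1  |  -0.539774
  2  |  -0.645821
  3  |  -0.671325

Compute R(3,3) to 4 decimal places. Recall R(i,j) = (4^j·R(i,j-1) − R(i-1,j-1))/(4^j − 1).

-0.6797

R(1,1) = (4·(-0.539774) − (-0.032248)) / 3 = -0.708949
R(2,1) = (4·(-0.645821) − (-0.539774)) / 3 = -0.681170
R(3,1) = (4·(-0.671325) − (-0.645821)) / 3 = -0.679826
R(2,2) = -0.681170 + (-0.681170 − (-0.708949))/15 = -0.679318
R(3,2) = (16·(-0.679826) − (-0.681170)) / 15 = -0.679736
R(3,3) = (64·(-0.679736) − (-0.679318)) / 63 = -0.679743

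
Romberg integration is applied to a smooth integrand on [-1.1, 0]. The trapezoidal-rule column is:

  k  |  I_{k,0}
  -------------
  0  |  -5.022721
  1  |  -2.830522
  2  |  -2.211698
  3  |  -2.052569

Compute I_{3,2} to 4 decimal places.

-1.9991

Richardson extrapolation on the trapezoidal column (denominator 4−1=3):
I_{2,1} = -2.211698 + (-2.211698 − (-2.830522))/3 = -2.005423
I_{3,1} = -2.052569 + (-2.052569 − (-2.211698))/3 = -1.999526
I_{3,2} = (16·(-1.999526) − (-2.005423)) / 15 = -1.999133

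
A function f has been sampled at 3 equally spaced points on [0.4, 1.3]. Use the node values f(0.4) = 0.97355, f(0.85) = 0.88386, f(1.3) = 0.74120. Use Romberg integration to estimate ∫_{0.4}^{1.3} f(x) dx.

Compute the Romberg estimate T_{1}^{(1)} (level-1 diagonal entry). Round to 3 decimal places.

T_{0}^{(0)} (trapezoid, 1 panel, h=0.9000): 0.77164
T_{1}^{(0)} (trapezoid, 2 panels, h=0.4500): 0.78356
T_{1}^{(1)} = 0.78356 + (0.78356 − 0.77164)/3 = 0.78753

0.788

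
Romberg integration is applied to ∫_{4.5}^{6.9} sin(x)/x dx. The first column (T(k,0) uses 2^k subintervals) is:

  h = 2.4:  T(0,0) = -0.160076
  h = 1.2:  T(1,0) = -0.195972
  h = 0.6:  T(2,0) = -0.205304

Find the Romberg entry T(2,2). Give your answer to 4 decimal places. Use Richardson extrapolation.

T(1,1) = -0.195972 + (-0.195972 − (-0.160076))/3 = -0.207937
T(2,1) = (4·(-0.205304) − (-0.195972)) / 3 = -0.208415
T(2,2) = -0.208415 + (-0.208415 − (-0.207937))/15 = -0.208447

-0.2084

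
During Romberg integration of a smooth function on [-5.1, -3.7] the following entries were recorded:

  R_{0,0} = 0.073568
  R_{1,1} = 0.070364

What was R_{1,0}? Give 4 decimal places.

0.0712

From R_{1,1} = (4·R_{1,0} − R_{0,0})/3, solve for R_{1,0}:
4·R_{1,0} = 3·0.070364 + 0.073568 = 0.284660
R_{1,0} = 0.071165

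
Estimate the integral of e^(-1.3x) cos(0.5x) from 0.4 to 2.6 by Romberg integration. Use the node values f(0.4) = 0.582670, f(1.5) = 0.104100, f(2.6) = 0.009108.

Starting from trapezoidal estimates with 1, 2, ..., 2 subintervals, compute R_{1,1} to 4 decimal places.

0.3697

R_{0,0} (trapezoid, 1 panel, h=2.2000): 0.650956
R_{1,0} (trapezoid, 2 panels, h=1.1000): 0.439988
R_{1,1} = 0.439988 + (0.439988 − 0.650956)/3 = 0.369665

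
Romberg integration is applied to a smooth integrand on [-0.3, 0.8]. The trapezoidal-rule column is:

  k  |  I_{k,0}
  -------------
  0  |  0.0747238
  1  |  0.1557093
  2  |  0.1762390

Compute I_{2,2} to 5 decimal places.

0.18311

I_{1,1} = 0.1557093 + (0.1557093 − 0.0747238)/3 = 0.1827045
I_{2,1} = 0.1762390 + (0.1762390 − 0.1557093)/3 = 0.1830822
I_{2,2} = (16·0.1830822 − 0.1827045) / 15 = 0.1831074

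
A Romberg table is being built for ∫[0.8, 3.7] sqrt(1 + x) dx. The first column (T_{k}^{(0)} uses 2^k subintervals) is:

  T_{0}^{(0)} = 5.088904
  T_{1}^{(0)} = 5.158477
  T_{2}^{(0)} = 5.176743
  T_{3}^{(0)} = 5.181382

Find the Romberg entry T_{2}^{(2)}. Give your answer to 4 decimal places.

Richardson extrapolation on the trapezoidal column (denominator 4−1=3):
T_{1}^{(1)} = 5.158477 + (5.158477 − 5.088904)/3 = 5.181668
T_{2}^{(1)} = (4·5.176743 − 5.158477) / 3 = 5.182832
T_{2}^{(2)} = (16·5.182832 − 5.181668) / 15 = 5.182910
(Column j=1 coincides with Simpson's rule on the same nodes.)

5.1829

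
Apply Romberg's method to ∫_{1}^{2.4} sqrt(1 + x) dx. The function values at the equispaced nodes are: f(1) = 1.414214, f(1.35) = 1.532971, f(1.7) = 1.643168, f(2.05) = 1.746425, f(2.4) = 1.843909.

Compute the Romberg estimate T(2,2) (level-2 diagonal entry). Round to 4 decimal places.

2.2939

T(0,0) (trapezoid, 1 panel, h=1.4000): 2.280686
T(1,0) (trapezoid, 2 panels, h=0.7000): 2.290561
T(2,0) (trapezoid, 4 panels, h=0.3500): 2.293069
T(1,1) = 2.290561 + (2.290561 − 2.280686)/3 = 2.293853
T(2,1) = 2.293069 + (2.293069 − 2.290561)/3 = 2.293905
T(2,2) = 2.293905 + (2.293905 − 2.293853)/15 = 2.293908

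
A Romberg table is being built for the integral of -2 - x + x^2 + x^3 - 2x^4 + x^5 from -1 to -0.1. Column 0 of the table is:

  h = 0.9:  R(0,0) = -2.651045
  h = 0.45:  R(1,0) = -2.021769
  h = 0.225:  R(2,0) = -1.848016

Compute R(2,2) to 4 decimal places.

-1.7886

Richardson extrapolation on the trapezoidal column (denominator 4−1=3):
R(1,1) = -2.021769 + (-2.021769 − (-2.651045))/3 = -1.812010
R(2,1) = -1.848016 + (-1.848016 − (-2.021769))/3 = -1.790098
R(2,2) = (16·(-1.790098) − (-1.812010)) / 15 = -1.788637
(Column j=1 coincides with Simpson's rule on the same nodes.)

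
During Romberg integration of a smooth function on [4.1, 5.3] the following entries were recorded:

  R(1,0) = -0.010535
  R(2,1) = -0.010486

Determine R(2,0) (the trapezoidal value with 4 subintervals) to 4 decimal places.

From R(2,1) = (4·R(2,0) − R(1,0))/3, solve for R(2,0):
4·R(2,0) = 3·(-0.010486) + (-0.010535) = -0.041993
R(2,0) = -0.010498

-0.0105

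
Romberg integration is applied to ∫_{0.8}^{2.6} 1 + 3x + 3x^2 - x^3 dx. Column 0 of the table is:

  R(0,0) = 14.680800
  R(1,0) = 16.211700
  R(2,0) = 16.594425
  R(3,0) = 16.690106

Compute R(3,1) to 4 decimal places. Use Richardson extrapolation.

Richardson extrapolation on the trapezoidal column (denominator 4−1=3):
R(3,1) = (4·16.690106 − 16.594425) / 3 = 16.722000

16.7220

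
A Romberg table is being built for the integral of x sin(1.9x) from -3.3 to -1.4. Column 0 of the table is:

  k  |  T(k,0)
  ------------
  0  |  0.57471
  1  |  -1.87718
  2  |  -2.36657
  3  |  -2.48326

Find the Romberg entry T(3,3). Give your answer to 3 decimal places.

-2.522

Richardson extrapolation on the trapezoidal column (denominator 4−1=3):
T(1,1) = -1.87718 + (-1.87718 − 0.57471)/3 = -2.69448
T(2,1) = (4·(-2.36657) − (-1.87718)) / 3 = -2.52970
T(3,1) = -2.48326 + (-2.48326 − (-2.36657))/3 = -2.52216
T(2,2) = -2.52970 + (-2.52970 − (-2.69448))/15 = -2.51871
T(3,2) = (16·(-2.52216) − (-2.52970)) / 15 = -2.52166
T(3,3) = (64·(-2.52166) − (-2.51871)) / 63 = -2.52171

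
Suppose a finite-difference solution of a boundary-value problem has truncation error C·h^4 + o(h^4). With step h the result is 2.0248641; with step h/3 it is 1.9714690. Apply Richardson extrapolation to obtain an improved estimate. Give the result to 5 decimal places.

1.97080

The leading error scales as h^4; refining by a factor of 3 reduces it by 3^4 = 81.
Extrapolated value = (81·A(h/3) − A(h)) / (81 − 1)
= (81·1.9714690 − 2.0248641) / 80
= 157.6641249 / 80 = 1.9708016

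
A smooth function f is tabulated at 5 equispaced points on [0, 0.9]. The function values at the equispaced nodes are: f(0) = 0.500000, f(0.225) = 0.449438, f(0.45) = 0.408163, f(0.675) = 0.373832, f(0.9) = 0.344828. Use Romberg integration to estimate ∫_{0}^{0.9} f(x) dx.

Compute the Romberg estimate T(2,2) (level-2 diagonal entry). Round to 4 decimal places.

T(0,0) (trapezoid, 1 panel, h=0.9000): 0.380173
T(1,0) (trapezoid, 2 panels, h=0.4500): 0.373760
T(2,0) (trapezoid, 4 panels, h=0.2250): 0.372116
T(1,1) = 0.373760 + (0.373760 − 0.380173)/3 = 0.371622
T(2,1) = 0.372116 + (0.372116 − 0.373760)/3 = 0.371568
T(2,2) = 0.371568 + (0.371568 − 0.371622)/15 = 0.371564

0.3716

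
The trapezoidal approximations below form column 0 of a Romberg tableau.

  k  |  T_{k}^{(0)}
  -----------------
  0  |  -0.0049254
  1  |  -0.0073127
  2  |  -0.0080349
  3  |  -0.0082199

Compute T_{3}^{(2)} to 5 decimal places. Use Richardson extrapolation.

-0.00828

Richardson extrapolation on the trapezoidal column (denominator 4−1=3):
T_{2}^{(1)} = (4·(-0.0080349) − (-0.0073127)) / 3 = -0.0082756
T_{3}^{(1)} = -0.0082199 + (-0.0082199 − (-0.0080349))/3 = -0.0082816
T_{3}^{(2)} = (16·(-0.0082816) − (-0.0082756)) / 15 = -0.0082820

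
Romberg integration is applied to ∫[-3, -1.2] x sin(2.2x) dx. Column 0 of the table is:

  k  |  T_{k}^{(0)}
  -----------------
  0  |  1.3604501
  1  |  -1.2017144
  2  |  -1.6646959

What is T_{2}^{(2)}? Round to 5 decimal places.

-1.80324

T_{1}^{(1)} = (4·(-1.2017144) − 1.3604501) / 3 = -2.0557692
T_{2}^{(1)} = -1.6646959 + (-1.6646959 − (-1.2017144))/3 = -1.8190231
T_{2}^{(2)} = -1.8190231 + (-1.8190231 − (-2.0557692))/15 = -1.8032400
(Column j=1 coincides with Simpson's rule on the same nodes.)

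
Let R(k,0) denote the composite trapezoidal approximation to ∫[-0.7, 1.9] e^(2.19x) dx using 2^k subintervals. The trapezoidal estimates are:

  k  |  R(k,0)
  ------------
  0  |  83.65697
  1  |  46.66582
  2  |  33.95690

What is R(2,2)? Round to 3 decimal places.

Richardson extrapolation on the trapezoidal column (denominator 4−1=3):
R(1,1) = 46.66582 + (46.66582 − 83.65697)/3 = 34.33544
R(2,1) = 33.95690 + (33.95690 − 46.66582)/3 = 29.72059
R(2,2) = (16·29.72059 − 34.33544) / 15 = 29.41293

29.413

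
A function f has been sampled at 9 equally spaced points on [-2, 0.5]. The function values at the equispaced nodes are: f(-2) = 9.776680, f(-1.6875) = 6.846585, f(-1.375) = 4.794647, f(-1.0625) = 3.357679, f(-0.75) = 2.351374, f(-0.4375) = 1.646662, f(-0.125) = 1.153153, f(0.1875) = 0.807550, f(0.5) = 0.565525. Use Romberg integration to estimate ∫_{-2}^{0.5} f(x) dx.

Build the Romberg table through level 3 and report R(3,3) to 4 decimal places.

8.0800

R(0,0) (trapezoid, 1 panel, h=2.5000): 12.927756
R(1,0) (trapezoid, 2 panels, h=1.2500): 9.403096
R(2,0) (trapezoid, 4 panels, h=0.6250): 8.418923
R(3,0) (trapezoid, 8 panels, h=0.3125): 8.165235
R(1,1) = 9.403096 + (9.403096 − 12.927756)/3 = 8.228209
R(2,1) = 8.418923 + (8.418923 − 9.403096)/3 = 8.090865
R(3,1) = 8.165235 + (8.165235 − 8.418923)/3 = 8.080672
R(2,2) = 8.090865 + (8.090865 − 8.228209)/15 = 8.081709
R(3,2) = 8.080672 + (8.080672 − 8.090865)/15 = 8.079992
R(3,3) = 8.079992 + (8.079992 − 8.081709)/63 = 8.079965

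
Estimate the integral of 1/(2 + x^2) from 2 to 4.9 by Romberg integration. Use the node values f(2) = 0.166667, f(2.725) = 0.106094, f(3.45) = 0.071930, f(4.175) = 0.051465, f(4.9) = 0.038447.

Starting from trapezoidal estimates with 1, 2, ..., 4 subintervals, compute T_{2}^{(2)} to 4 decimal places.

T_{0}^{(0)} (trapezoid, 1 panel, h=2.9000): 0.297415
T_{1}^{(0)} (trapezoid, 2 panels, h=1.4500): 0.253006
T_{2}^{(0)} (trapezoid, 4 panels, h=0.7250): 0.240733
T_{1}^{(1)} = 0.253006 + (0.253006 − 0.297415)/3 = 0.238203
T_{2}^{(1)} = 0.240733 + (0.240733 − 0.253006)/3 = 0.236642
T_{2}^{(2)} = 0.236642 + (0.236642 − 0.238203)/15 = 0.236538

0.2365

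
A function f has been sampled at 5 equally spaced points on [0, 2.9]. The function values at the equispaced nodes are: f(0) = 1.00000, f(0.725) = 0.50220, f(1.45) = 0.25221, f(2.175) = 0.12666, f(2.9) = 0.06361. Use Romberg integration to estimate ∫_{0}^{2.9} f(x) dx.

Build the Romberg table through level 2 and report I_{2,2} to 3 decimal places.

0.986

I_{0,0} (trapezoid, 1 panel, h=2.9000): 1.54223
I_{1,0} (trapezoid, 2 panels, h=1.4500): 1.13682
I_{2,0} (trapezoid, 4 panels, h=0.7250): 1.02433
I_{1,1} = 1.13682 + (1.13682 − 1.54223)/3 = 1.00168
I_{2,1} = 1.02433 + (1.02433 − 1.13682)/3 = 0.98683
I_{2,2} = 0.98683 + (0.98683 − 1.00168)/15 = 0.98584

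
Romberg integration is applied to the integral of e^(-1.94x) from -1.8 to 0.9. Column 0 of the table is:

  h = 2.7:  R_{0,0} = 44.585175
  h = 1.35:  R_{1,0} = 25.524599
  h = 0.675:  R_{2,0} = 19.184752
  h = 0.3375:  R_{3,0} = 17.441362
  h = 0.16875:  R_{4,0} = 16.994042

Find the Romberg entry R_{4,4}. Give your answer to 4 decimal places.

16.8439

Richardson extrapolation on the trapezoidal column (denominator 4−1=3):
R_{1,1} = (4·25.524599 − 44.585175) / 3 = 19.171074
R_{2,1} = (4·19.184752 − 25.524599) / 3 = 17.071470
R_{3,1} = (4·17.441362 − 19.184752) / 3 = 16.860232
R_{4,1} = 16.994042 + (16.994042 − 17.441362)/3 = 16.844935
R_{2,2} = 17.071470 + (17.071470 − 19.171074)/15 = 16.931496
R_{3,2} = 16.860232 + (16.860232 − 17.071470)/15 = 16.846149
R_{4,2} = 16.844935 + (16.844935 − 16.860232)/15 = 16.843915
R_{3,3} = 16.846149 + (16.846149 − 16.931496)/63 = 16.844794
R_{4,3} = (64·16.843915 − 16.846149) / 63 = 16.843880
R_{4,4} = (256·16.843880 − 16.844794) / 255 = 16.843876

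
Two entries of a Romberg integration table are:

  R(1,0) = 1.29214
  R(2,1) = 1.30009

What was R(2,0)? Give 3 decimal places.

1.298

From R(2,1) = (4·R(2,0) − R(1,0))/3, solve for R(2,0):
4·R(2,0) = 3·1.30009 + 1.29214 = 5.19241
R(2,0) = 1.29810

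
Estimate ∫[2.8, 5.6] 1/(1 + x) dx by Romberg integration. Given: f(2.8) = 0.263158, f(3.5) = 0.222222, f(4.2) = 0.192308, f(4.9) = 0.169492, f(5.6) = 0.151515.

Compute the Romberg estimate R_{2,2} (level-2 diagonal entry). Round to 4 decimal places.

R_{0,0} (trapezoid, 1 panel, h=2.8000): 0.580542
R_{1,0} (trapezoid, 2 panels, h=1.4000): 0.559502
R_{2,0} (trapezoid, 4 panels, h=0.7000): 0.553951
R_{1,1} = 0.559502 + (0.559502 − 0.580542)/3 = 0.552489
R_{2,1} = 0.553951 + (0.553951 − 0.559502)/3 = 0.552101
R_{2,2} = 0.552101 + (0.552101 − 0.552489)/15 = 0.552075

0.5521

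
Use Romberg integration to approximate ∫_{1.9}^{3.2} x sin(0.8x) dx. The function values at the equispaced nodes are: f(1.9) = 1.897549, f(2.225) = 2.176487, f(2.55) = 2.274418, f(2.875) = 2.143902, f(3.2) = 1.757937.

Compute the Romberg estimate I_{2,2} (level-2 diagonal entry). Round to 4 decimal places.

2.7608

I_{0,0} (trapezoid, 1 panel, h=1.3000): 2.376066
I_{1,0} (trapezoid, 2 panels, h=0.6500): 2.666405
I_{2,0} (trapezoid, 4 panels, h=0.3250): 2.737329
I_{1,1} = 2.666405 + (2.666405 − 2.376066)/3 = 2.763185
I_{2,1} = 2.737329 + (2.737329 − 2.666405)/3 = 2.760970
I_{2,2} = 2.760970 + (2.760970 − 2.763185)/15 = 2.760822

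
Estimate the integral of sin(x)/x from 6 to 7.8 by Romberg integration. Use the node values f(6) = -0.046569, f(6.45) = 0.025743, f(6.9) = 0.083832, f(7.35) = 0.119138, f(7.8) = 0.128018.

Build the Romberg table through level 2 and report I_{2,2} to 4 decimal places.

I_{0,0} (trapezoid, 1 panel, h=1.8000): 0.073304
I_{1,0} (trapezoid, 2 panels, h=0.9000): 0.112101
I_{2,0} (trapezoid, 4 panels, h=0.4500): 0.121247
I_{1,1} = 0.112101 + (0.112101 − 0.073304)/3 = 0.125033
I_{2,1} = 0.121247 + (0.121247 − 0.112101)/3 = 0.124296
I_{2,2} = 0.124296 + (0.124296 − 0.125033)/15 = 0.124247

0.1242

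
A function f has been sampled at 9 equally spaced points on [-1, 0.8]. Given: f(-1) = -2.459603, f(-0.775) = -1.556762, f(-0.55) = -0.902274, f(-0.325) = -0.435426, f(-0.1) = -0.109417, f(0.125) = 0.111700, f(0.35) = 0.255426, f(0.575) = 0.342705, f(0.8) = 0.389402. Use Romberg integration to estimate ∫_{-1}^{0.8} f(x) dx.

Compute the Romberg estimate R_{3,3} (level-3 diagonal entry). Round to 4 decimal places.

-0.7299

R_{0,0} (trapezoid, 1 panel, h=1.8000): -1.863181
R_{1,0} (trapezoid, 2 panels, h=0.9000): -1.030066
R_{2,0} (trapezoid, 4 panels, h=0.4500): -0.806114
R_{3,0} (trapezoid, 8 panels, h=0.2250): -0.749058
R_{1,1} = -1.030066 + (-1.030066 − (-1.863181))/3 = -0.752361
R_{2,1} = -0.806114 + (-0.806114 − (-1.030066))/3 = -0.731463
R_{3,1} = -0.749058 + (-0.749058 − (-0.806114))/3 = -0.730039
R_{2,2} = -0.731463 + (-0.731463 − (-0.752361))/15 = -0.730070
R_{3,2} = -0.730039 + (-0.730039 − (-0.731463))/15 = -0.729944
R_{3,3} = -0.729944 + (-0.729944 − (-0.730070))/63 = -0.729942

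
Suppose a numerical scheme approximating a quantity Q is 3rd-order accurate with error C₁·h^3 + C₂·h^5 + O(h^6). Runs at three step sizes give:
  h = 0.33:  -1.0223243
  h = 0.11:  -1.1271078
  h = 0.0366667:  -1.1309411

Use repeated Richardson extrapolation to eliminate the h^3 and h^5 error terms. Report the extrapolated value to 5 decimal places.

-1.13109

First eliminate the h^3 term (factor 3^3 = 27):
  B₁ = (27·(-1.1271078) − (-1.0223243))/26 = -1.1311379
  B₂ = (27·(-1.1309411) − (-1.1271078))/26 = -1.1310885
Then eliminate the h^5 term (factor 3^5 = 243):
  (243·(-1.1310885) − (-1.1311379))/242 = -1.1310883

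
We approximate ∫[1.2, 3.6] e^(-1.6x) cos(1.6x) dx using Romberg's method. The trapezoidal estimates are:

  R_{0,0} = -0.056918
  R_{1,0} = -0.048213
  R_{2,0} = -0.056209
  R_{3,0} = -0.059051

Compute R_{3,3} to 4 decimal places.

-0.0601

R_{1,1} = (4·(-0.048213) − (-0.056918)) / 3 = -0.045311
R_{2,1} = -0.056209 + (-0.056209 − (-0.048213))/3 = -0.058874
R_{3,1} = -0.059051 + (-0.059051 − (-0.056209))/3 = -0.059998
R_{2,2} = (16·(-0.058874) − (-0.045311)) / 15 = -0.059778
R_{3,2} = -0.059998 + (-0.059998 − (-0.058874))/15 = -0.060073
R_{3,3} = (64·(-0.060073) − (-0.059778)) / 63 = -0.060078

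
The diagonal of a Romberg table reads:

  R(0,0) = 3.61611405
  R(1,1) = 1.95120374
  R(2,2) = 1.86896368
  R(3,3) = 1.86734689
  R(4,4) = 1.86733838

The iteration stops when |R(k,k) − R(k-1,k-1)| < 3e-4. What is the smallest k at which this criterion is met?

|R(1,1) − R(0,0)| = 1.66491031 ≥ 3e-4
|R(2,2) − R(1,1)| = 0.08224006 ≥ 3e-4
|R(3,3) − R(2,2)| = 0.00161679 ≥ 3e-4
|R(4,4) − R(3,3)| = 0.00000851 < 3e-4

k = 4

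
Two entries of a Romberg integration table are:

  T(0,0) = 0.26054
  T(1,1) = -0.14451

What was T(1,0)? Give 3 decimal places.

-0.043

From T(1,1) = (4·T(1,0) − T(0,0))/3, solve for T(1,0):
4·T(1,0) = 3·(-0.14451) + 0.26054 = -0.17299
T(1,0) = -0.04325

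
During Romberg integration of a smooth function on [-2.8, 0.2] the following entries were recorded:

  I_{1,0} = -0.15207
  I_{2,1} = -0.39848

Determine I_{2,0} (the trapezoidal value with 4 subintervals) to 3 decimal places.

-0.337

From I_{2,1} = (4·I_{2,0} − I_{1,0})/3, solve for I_{2,0}:
4·I_{2,0} = 3·(-0.39848) + (-0.15207) = -1.34751
I_{2,0} = -0.33688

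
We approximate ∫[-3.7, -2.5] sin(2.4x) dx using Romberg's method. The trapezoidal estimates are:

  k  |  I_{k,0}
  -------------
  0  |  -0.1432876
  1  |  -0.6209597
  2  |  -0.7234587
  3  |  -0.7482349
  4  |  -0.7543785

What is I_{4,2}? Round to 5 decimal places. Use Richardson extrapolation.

-0.75642

Richardson extrapolation on the trapezoidal column (denominator 4−1=3):
I_{3,1} = (4·(-0.7482349) − (-0.7234587)) / 3 = -0.7564936
I_{4,1} = (4·(-0.7543785) − (-0.7482349)) / 3 = -0.7564264
I_{4,2} = -0.7564264 + (-0.7564264 − (-0.7564936))/15 = -0.7564219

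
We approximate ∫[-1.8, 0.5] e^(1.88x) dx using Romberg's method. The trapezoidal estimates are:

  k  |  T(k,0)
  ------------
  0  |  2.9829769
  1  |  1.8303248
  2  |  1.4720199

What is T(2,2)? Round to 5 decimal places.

Richardson extrapolation on the trapezoidal column (denominator 4−1=3):
T(1,1) = 1.8303248 + (1.8303248 − 2.9829769)/3 = 1.4461074
T(2,1) = (4·1.4720199 − 1.8303248) / 3 = 1.3525849
T(2,2) = (16·1.3525849 − 1.4461074) / 15 = 1.3463501

1.34635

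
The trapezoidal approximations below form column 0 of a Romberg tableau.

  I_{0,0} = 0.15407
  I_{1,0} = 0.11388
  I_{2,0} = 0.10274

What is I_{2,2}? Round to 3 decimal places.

0.099

Richardson extrapolation on the trapezoidal column (denominator 4−1=3):
I_{1,1} = (4·0.11388 − 0.15407) / 3 = 0.10048
I_{2,1} = (4·0.10274 − 0.11388) / 3 = 0.09903
I_{2,2} = (16·0.09903 − 0.10048) / 15 = 0.09893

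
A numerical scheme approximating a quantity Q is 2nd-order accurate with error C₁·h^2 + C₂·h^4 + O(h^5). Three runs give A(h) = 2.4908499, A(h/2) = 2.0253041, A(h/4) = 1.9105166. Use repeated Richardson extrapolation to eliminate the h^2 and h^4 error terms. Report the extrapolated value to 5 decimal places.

First eliminate the h^2 term (factor 2^2 = 4):
  B₁ = (4·2.0253041 − 2.4908499)/3 = 1.8701222
  B₂ = (4·1.9105166 − 2.0253041)/3 = 1.8722541
Then eliminate the h^4 term (factor 2^4 = 16):
  (16·1.8722541 − 1.8701222)/15 = 1.8723962

1.87240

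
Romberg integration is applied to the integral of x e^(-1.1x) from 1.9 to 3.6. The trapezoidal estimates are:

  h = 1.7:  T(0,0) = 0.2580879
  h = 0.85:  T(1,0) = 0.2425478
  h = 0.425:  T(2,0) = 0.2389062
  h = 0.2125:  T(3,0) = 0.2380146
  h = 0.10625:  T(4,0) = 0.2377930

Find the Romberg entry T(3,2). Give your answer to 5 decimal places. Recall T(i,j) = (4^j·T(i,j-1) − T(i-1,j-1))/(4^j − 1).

0.23772

Richardson extrapolation on the trapezoidal column (denominator 4−1=3):
T(2,1) = (4·0.2389062 − 0.2425478) / 3 = 0.2376923
T(3,1) = (4·0.2380146 − 0.2389062) / 3 = 0.2377174
T(3,2) = (16·0.2377174 − 0.2376923) / 15 = 0.2377191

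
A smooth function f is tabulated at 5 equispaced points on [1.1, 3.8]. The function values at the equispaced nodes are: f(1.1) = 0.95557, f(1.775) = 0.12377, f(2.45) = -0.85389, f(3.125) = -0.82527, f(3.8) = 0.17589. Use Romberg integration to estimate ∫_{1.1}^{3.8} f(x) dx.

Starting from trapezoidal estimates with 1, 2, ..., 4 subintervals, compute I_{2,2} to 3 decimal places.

I_{0,0} (trapezoid, 1 panel, h=2.7000): 1.52747
I_{1,0} (trapezoid, 2 panels, h=1.3500): -0.38902
I_{2,0} (trapezoid, 4 panels, h=0.6750): -0.66802
I_{1,1} = -0.38902 + (-0.38902 − 1.52747)/3 = -1.02785
I_{2,1} = -0.66802 + (-0.66802 − (-0.38902))/3 = -0.76102
I_{2,2} = -0.76102 + (-0.76102 − (-1.02785))/15 = -0.74323

-0.743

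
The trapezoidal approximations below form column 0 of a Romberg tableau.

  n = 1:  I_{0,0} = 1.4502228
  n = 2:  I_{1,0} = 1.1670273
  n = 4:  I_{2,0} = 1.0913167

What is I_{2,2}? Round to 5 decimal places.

Richardson extrapolation on the trapezoidal column (denominator 4−1=3):
I_{1,1} = 1.1670273 + (1.1670273 − 1.4502228)/3 = 1.0726288
I_{2,1} = (4·1.0913167 − 1.1670273) / 3 = 1.0660798
I_{2,2} = 1.0660798 + (1.0660798 − 1.0726288)/15 = 1.0656432

1.06564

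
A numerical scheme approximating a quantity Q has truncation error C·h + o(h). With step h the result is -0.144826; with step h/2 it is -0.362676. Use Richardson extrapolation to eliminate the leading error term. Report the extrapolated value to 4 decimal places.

The leading error scales as h; refining by a factor of 2 reduces it by 2^1 = 2.
Extrapolated value = (2·A(h/2) − A(h)) / (2 − 1)
= (2·(-0.362676) − (-0.144826)) / 1
= -0.580526 / 1 = -0.580526

-0.5805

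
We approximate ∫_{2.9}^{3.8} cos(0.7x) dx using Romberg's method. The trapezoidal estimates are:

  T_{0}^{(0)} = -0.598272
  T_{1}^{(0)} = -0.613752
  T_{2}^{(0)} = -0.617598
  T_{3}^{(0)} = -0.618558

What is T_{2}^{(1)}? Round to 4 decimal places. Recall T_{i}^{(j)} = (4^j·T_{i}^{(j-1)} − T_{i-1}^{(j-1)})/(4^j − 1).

-0.6189

Richardson extrapolation on the trapezoidal column (denominator 4−1=3):
T_{2}^{(1)} = -0.617598 + (-0.617598 − (-0.613752))/3 = -0.618880
(Column j=1 coincides with Simpson's rule on the same nodes.)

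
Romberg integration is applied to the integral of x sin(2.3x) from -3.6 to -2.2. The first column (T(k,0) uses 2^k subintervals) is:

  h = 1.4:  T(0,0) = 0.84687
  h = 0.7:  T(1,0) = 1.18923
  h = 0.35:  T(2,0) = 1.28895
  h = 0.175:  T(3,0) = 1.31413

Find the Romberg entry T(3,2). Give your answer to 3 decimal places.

1.323

Richardson extrapolation on the trapezoidal column (denominator 4−1=3):
T(2,1) = 1.28895 + (1.28895 − 1.18923)/3 = 1.32219
T(3,1) = (4·1.31413 − 1.28895) / 3 = 1.32252
T(3,2) = 1.32252 + (1.32252 − 1.32219)/15 = 1.32254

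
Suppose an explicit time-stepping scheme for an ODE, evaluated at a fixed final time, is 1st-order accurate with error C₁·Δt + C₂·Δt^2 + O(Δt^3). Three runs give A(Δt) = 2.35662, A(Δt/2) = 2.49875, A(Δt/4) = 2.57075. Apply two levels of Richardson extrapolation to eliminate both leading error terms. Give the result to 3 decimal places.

First eliminate the Δt term (factor 2^1 = 2):
  B₁ = (2·2.49875 − 2.35662)/1 = 2.64088
  B₂ = (2·2.57075 − 2.49875)/1 = 2.64275
Then eliminate the Δt^2 term (factor 2^2 = 4):
  (4·2.64275 − 2.64088)/3 = 2.64337

2.643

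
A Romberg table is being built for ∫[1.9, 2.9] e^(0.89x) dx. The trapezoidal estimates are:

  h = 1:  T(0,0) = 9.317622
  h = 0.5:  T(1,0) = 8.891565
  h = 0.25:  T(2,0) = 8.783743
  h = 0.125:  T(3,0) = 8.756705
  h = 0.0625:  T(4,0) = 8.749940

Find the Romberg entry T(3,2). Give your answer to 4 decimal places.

8.7477

T(2,1) = 8.783743 + (8.783743 − 8.891565)/3 = 8.747802
T(3,1) = 8.756705 + (8.756705 − 8.783743)/3 = 8.747692
T(3,2) = (16·8.747692 − 8.747802) / 15 = 8.747685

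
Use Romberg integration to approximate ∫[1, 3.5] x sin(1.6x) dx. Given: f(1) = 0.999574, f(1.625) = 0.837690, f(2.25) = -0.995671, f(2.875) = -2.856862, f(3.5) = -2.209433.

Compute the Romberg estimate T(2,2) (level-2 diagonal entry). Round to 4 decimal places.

T(0,0) (trapezoid, 1 panel, h=2.5000): -1.512324
T(1,0) (trapezoid, 2 panels, h=1.2500): -2.000751
T(2,0) (trapezoid, 4 panels, h=0.6250): -2.262358
T(1,1) = -2.000751 + (-2.000751 − (-1.512324))/3 = -2.163560
T(2,1) = -2.262358 + (-2.262358 − (-2.000751))/3 = -2.349560
T(2,2) = -2.349560 + (-2.349560 − (-2.163560))/15 = -2.361960

-2.3620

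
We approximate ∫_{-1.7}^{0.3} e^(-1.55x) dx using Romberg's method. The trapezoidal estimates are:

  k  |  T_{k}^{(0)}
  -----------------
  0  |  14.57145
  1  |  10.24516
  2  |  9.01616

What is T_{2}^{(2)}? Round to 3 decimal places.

Richardson extrapolation on the trapezoidal column (denominator 4−1=3):
T_{1}^{(1)} = 10.24516 + (10.24516 − 14.57145)/3 = 8.80306
T_{2}^{(1)} = (4·9.01616 − 10.24516) / 3 = 8.60649
T_{2}^{(2)} = 8.60649 + (8.60649 − 8.80306)/15 = 8.59339

8.593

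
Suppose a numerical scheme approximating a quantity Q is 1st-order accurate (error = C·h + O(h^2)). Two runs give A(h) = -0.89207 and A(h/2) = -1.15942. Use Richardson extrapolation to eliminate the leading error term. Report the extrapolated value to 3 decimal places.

The leading error scales as h; refining by a factor of 2 reduces it by 2^1 = 2.
Extrapolated value = (2·A(h/2) − A(h)) / (2 − 1)
= (2·(-1.15942) − (-0.89207)) / 1
= -1.42677 / 1 = -1.42677

-1.427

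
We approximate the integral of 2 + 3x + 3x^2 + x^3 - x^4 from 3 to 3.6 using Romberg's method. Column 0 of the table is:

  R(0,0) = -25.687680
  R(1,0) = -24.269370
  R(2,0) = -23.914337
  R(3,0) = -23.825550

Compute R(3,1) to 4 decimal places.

-23.7960

Richardson extrapolation on the trapezoidal column (denominator 4−1=3):
R(3,1) = -23.825550 + (-23.825550 − (-23.914337))/3 = -23.795954
(Column j=1 coincides with Simpson's rule on the same nodes.)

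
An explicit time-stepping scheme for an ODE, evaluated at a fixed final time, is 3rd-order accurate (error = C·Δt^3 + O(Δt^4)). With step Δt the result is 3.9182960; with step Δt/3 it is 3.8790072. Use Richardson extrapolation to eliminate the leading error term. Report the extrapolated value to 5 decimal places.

The leading error scales as Δt^3; refining by a factor of 3 reduces it by 3^3 = 27.
Extrapolated value = (27·A(Δt/3) − A(Δt)) / (27 − 1)
= (27·3.8790072 − 3.9182960) / 26
= 100.8148984 / 26 = 3.8774961

3.87750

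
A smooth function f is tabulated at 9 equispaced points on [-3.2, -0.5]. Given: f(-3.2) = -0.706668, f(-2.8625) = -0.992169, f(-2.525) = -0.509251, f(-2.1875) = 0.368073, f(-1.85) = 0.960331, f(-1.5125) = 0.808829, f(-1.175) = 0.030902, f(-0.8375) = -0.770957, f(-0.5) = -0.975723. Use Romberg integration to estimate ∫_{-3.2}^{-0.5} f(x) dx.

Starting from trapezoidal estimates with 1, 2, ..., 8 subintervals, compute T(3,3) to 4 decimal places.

-0.3405

T(0,0) (trapezoid, 1 panel, h=2.7000): -2.271228
T(1,0) (trapezoid, 2 panels, h=1.3500): 0.160833
T(2,0) (trapezoid, 4 panels, h=0.6750): -0.242469
T(3,0) (trapezoid, 8 panels, h=0.3375): -0.319085
T(1,1) = 0.160833 + (0.160833 − (-2.271228))/3 = 0.971520
T(2,1) = -0.242469 + (-0.242469 − 0.160833)/3 = -0.376903
T(3,1) = -0.319085 + (-0.319085 − (-0.242469))/3 = -0.344624
T(2,2) = -0.376903 + (-0.376903 − 0.971520)/15 = -0.466798
T(3,2) = -0.344624 + (-0.344624 − (-0.376903))/15 = -0.342472
T(3,3) = -0.342472 + (-0.342472 − (-0.466798))/63 = -0.340499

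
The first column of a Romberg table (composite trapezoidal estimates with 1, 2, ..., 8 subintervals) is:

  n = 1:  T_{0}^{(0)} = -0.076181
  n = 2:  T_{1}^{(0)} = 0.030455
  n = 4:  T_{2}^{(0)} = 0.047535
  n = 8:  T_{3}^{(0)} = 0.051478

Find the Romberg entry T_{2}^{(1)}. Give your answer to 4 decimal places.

0.0532

Richardson extrapolation on the trapezoidal column (denominator 4−1=3):
T_{2}^{(1)} = (4·0.047535 − 0.030455) / 3 = 0.053228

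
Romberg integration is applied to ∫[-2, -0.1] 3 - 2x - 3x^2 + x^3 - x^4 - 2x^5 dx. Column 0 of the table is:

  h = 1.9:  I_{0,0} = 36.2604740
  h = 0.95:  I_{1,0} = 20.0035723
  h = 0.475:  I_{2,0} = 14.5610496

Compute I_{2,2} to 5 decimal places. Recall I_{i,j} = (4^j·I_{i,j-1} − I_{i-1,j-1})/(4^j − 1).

12.62436

I_{1,1} = (4·20.0035723 − 36.2604740) / 3 = 14.5846051
I_{2,1} = (4·14.5610496 − 20.0035723) / 3 = 12.7468754
I_{2,2} = (16·12.7468754 − 14.5846051) / 15 = 12.6243601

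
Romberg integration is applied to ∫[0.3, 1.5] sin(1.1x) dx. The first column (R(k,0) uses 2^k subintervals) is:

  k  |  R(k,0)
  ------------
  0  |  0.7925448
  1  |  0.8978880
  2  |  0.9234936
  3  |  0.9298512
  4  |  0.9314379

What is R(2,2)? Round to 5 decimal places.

0.93196

R(1,1) = (4·0.8978880 − 0.7925448) / 3 = 0.9330024
R(2,1) = (4·0.9234936 − 0.8978880) / 3 = 0.9320288
R(2,2) = 0.9320288 + (0.9320288 − 0.9330024)/15 = 0.9319639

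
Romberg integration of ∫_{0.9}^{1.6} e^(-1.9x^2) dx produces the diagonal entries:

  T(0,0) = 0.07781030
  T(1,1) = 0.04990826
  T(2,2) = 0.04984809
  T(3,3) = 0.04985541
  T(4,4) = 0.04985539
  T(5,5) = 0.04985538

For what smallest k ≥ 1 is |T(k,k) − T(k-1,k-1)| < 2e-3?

k = 2

|T(1,1) − T(0,0)| = 0.02790204 ≥ 2e-3
|T(2,2) − T(1,1)| = 0.00006017 < 2e-3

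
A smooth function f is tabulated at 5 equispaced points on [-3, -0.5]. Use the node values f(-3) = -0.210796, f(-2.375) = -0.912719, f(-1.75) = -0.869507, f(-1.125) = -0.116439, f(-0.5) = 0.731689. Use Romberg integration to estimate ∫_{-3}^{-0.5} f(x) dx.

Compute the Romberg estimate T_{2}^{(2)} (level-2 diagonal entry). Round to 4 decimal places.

-1.1034

T_{0}^{(0)} (trapezoid, 1 panel, h=2.5000): 0.651116
T_{1}^{(0)} (trapezoid, 2 panels, h=1.2500): -0.761326
T_{2}^{(0)} (trapezoid, 4 panels, h=0.6250): -1.023887
T_{1}^{(1)} = -0.761326 + (-0.761326 − 0.651116)/3 = -1.232140
T_{2}^{(1)} = -1.023887 + (-1.023887 − (-0.761326))/3 = -1.111407
T_{2}^{(2)} = -1.111407 + (-1.111407 − (-1.232140))/15 = -1.103358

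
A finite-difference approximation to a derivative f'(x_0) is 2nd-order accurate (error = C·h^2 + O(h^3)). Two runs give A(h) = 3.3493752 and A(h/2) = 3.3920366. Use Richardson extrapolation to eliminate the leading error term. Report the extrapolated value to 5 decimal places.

Extrapolated value = (4·A(h/2) − A(h)) / (4 − 1)
= (4·3.3920366 − 3.3493752) / 3
= 10.2187712 / 3 = 3.4062571

3.40626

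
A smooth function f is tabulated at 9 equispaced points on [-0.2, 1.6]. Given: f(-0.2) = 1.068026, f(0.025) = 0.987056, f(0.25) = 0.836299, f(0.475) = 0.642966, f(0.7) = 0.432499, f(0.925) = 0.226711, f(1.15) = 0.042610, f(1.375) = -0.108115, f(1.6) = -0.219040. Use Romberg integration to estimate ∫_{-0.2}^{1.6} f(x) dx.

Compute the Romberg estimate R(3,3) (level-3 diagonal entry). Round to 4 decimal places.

0.7850

R(0,0) (trapezoid, 1 panel, h=1.8000): 0.764087
R(1,0) (trapezoid, 2 panels, h=0.9000): 0.771293
R(2,0) (trapezoid, 4 panels, h=0.4500): 0.781155
R(3,0) (trapezoid, 8 panels, h=0.2250): 0.784017
R(1,1) = 0.771293 + (0.771293 − 0.764087)/3 = 0.773695
R(2,1) = 0.781155 + (0.781155 − 0.771293)/3 = 0.784442
R(3,1) = 0.784017 + (0.784017 − 0.781155)/3 = 0.784971
R(2,2) = 0.784442 + (0.784442 − 0.773695)/15 = 0.785158
R(3,2) = 0.784971 + (0.784971 − 0.784442)/15 = 0.785006
R(3,3) = 0.785006 + (0.785006 − 0.785158)/63 = 0.785004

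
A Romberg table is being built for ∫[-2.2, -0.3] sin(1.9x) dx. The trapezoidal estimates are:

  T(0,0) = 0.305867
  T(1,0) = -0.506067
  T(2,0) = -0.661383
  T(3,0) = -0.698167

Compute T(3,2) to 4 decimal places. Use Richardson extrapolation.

-0.7102

Richardson extrapolation on the trapezoidal column (denominator 4−1=3):
T(2,1) = -0.661383 + (-0.661383 − (-0.506067))/3 = -0.713155
T(3,1) = (4·(-0.698167) − (-0.661383)) / 3 = -0.710428
T(3,2) = -0.710428 + (-0.710428 − (-0.713155))/15 = -0.710246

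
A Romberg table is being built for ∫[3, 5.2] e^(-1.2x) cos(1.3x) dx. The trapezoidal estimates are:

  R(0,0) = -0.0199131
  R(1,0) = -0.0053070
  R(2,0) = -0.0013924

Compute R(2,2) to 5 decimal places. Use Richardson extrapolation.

-0.00006

R(1,1) = (4·(-0.0053070) − (-0.0199131)) / 3 = -0.0004383
R(2,1) = -0.0013924 + (-0.0013924 − (-0.0053070))/3 = -0.0000875
R(2,2) = -0.0000875 + (-0.0000875 − (-0.0004383))/15 = -0.0000641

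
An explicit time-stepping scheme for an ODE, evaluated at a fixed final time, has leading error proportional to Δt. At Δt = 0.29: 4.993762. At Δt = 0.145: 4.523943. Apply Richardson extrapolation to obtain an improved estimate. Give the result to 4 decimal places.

4.0541

Extrapolated value = (2·A(Δt/2) − A(Δt)) / (2 − 1)
= (2·4.523943 − 4.993762) / 1
= 4.054124 / 1 = 4.054124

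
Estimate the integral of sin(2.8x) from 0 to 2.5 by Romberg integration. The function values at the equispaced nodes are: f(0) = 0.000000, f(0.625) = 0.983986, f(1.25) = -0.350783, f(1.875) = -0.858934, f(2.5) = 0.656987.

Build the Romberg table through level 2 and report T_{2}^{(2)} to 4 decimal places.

0.1220

T_{0}^{(0)} (trapezoid, 1 panel, h=2.5000): 0.821234
T_{1}^{(0)} (trapezoid, 2 panels, h=1.2500): -0.027862
T_{2}^{(0)} (trapezoid, 4 panels, h=0.6250): 0.064227
T_{1}^{(1)} = -0.027862 + (-0.027862 − 0.821234)/3 = -0.310894
T_{2}^{(1)} = 0.064227 + (0.064227 − (-0.027862))/3 = 0.094923
T_{2}^{(2)} = 0.094923 + (0.094923 − (-0.310894))/15 = 0.121977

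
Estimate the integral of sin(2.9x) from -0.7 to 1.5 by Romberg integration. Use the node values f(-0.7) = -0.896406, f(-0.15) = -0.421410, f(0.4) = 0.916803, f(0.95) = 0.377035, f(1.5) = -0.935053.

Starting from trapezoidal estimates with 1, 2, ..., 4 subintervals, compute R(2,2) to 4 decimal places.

R(0,0) (trapezoid, 1 panel, h=2.2000): -2.014605
R(1,0) (trapezoid, 2 panels, h=1.1000): 0.001181
R(2,0) (trapezoid, 4 panels, h=0.5500): -0.023816
R(1,1) = 0.001181 + (0.001181 − (-2.014605))/3 = 0.673110
R(2,1) = -0.023816 + (-0.023816 − 0.001181)/3 = -0.032148
R(2,2) = -0.032148 + (-0.032148 − 0.673110)/15 = -0.079165

-0.0792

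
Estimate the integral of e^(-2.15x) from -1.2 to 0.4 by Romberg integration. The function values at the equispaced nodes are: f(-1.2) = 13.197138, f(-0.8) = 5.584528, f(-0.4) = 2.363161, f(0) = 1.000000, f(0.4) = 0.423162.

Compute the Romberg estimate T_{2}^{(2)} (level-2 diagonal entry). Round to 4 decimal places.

5.9450

T_{0}^{(0)} (trapezoid, 1 panel, h=1.6000): 10.896240
T_{1}^{(0)} (trapezoid, 2 panels, h=0.8000): 7.338649
T_{2}^{(0)} (trapezoid, 4 panels, h=0.4000): 6.303136
T_{1}^{(1)} = 7.338649 + (7.338649 − 10.896240)/3 = 6.152785
T_{2}^{(1)} = 6.303136 + (6.303136 − 7.338649)/3 = 5.957965
T_{2}^{(2)} = 5.957965 + (5.957965 − 6.152785)/15 = 5.944977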